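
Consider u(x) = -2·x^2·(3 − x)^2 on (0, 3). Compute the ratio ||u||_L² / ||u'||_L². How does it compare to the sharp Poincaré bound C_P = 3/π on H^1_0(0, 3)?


||u||_L² / ||u'||_L² = sqrt(3)/2 < C_P = 3/π.

u(x) = -2·x^2·(3 − x)^2, so u'(x) = 4*x*(x*(3 - x) - (x - 3)^2).
u(x) = -2·x^2·(3 − x)^2 vanishes at x = 0 and x = 3, so u ∈ H^1_0(0, 3). Differentiate via the product rule and integrate the resulting polynomials term by term.
  ∫_0^3 u² dx = ∫_0^3 (4*x^8 - 48*x^7 + 216*x^6 - 432*x^5 + 324*x^4) dx. Term by term:
    ∫_0^3 4*x^8 dx = 8748;  ∫_0^3 -48*x^7 dx = -39366;  ∫_0^3 216*x^6 dx = 472392/7;
    ∫_0^3 -432*x^5 dx = -52488;  ∫_0^3 324*x^4 dx = 78732/5.
  Sum: 8748 − 39366 + 472392/7 − 52488 + 78732/5 = 4374/35.
  ∫_0^3 (u')² dx = ∫_0^3 (64*x^6 - 576*x^5 + 1872*x^4 - 2592*x^3 + 1296*x^2) dx. Term by term:
    ∫_0^3 64*x^6 dx = 139968/7;  ∫_0^3 -576*x^5 dx = -69984;  ∫_0^3 1872*x^4 dx = 454896/5;
    ∫_0^3 -2592*x^3 dx = -52488;  ∫_0^3 1296*x^2 dx = 11664.
  Sum: 139968/7 − 69984 + 454896/5 − 52488 + 11664 = 5832/35.
∫_0^3 u² dx = 4374/35, so ||u||_L² = 27*sqrt(210)/35.
∫_0^3 (u')² dx = 5832/35, so ||u'||_L² = 54*sqrt(70)/35.
Ratio ||u||_L² / ||u'||_L² = sqrt(3)/2.
Sharp Poincaré constant on H^1_0(0, 3) is C_P = L/π = 3/π, achieved by sin(π/3·x).
A polynomial bump cannot attain the sharp Poincaré constant (only the first sine eigenfunction does), so the ratio is strictly less than C_P, consistent with ||u||_L² ≤ C_P ||u'||_L².


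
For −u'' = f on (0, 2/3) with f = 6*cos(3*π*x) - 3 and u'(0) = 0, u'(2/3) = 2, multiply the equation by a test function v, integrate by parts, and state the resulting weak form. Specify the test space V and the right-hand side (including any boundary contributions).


V = H^1(0, 2/3) (v unrestricted at boundary; u is determined up to an additive constant); weak form: ∫_0^2/3 u'v' dx = ∫_0^2/3 (6*cos(3*π*x) - 3) v dx + 2·v(2/3) for all v ∈ V.

Multiply both sides by a test function v and integrate from 0 to 2/3:
  ∫_0^2/3 −u''(x) v(x) dx = ∫_0^2/3 f(x) v(x) dx.
Integrate the LHS by parts once:
  ∫_0^2/3 −u'' v dx = −[u'(x) v(x)]_0^2/3 + ∫_0^2/3 u'(x) v'(x) dx.
Thus ∫_0^2/3 u'(x) v'(x) dx = ∫_0^2/3 f(x) v(x) dx + [u'(x) v(x)]_0^2/3.
Choose V so that boundary terms are either known or forced to vanish.
u has inhomogeneous Neumann u'(0) = 0, u'(2/3) = 2. [u' v]_0^2/3 = (2)·v(2/3) − (0)·v(0) = 2·v(2/3). Take V = H^1(0, 2/3); boundary term becomes part of RHS.
Weak formulation: find u (satisfying any essential BC) such that ∫_0^2/3 u'(x) v'(x) dx = ∫_0^2/3 f v dx + 2·v(2/3) for all v ∈ V (Neumann data are natural BCs: they enter the RHS as boundary terms).
Substituting f(x) = 6*cos(3*π*x) - 3, the right-hand side is ∫_0^2/3 (6*cos(3*π*x) - 3) v dx + 2·v(2/3).
Compatibility check (pure Neumann): taking v ≡ 1 ∈ V gives 0 = ∫_0^2/3 f dx + (2) − (0), i.e. ∫_0^2/3 f dx must equal u'(0) − u'(2/3) = -2. Indeed ∫_0^2/3 (6*cos(3*π*x) - 3) dx = -2, so the data are compatible. The solution is then unique only up to an additive constant (fix it e.g. by requiring ∫_0^2/3 u dx = 0).


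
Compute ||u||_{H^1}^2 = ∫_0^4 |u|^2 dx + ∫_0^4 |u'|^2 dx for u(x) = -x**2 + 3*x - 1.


||u||_{H^1}^2 = 184/5

The H^1 norm (squared) on an interval (0, L) is
  ||u||_{H^1}^2 = ∫_0^L u(x)^2 dx + ∫_0^L u'(x)^2 dx.
Compute u'(x) = 3 - 2*x.
Then u(x)^2 = x**4 - 6*x**3 + 11*x**2 - 6*x + 1 and u'(x)^2 = 4*x**2 - 12*x + 9.
Integrate each monomial from 0 to 4 using ∫_0^4 c·x^n dx = c·4^(n+1)/(n+1):
  ∫_0^4 u(x)^2 dx = ∫_0^4 (x^4 - 6*x^3 + 11*x^2 - 6*x + 1) dx. Term by term:
    ∫_0^4 x^4 dx = 1024/5;  ∫_0^4 -6*x^3 dx = -384;  ∫_0^4 11*x^2 dx = 704/3;
    ∫_0^4 -6*x dx = -48;  ∫_0^4 1 dx = 4.
  Sum: 1024/5 − 384 + 704/3 − 48 + 4 = 172/15.
  ∫_0^4 u'(x)^2 dx = ∫_0^4 (4*x^2 - 12*x + 9) dx. Term by term:
    ∫_0^4 4*x^2 dx = 256/3;  ∫_0^4 -12*x dx = -96;  ∫_0^4 9 dx = 36.
  Sum: 256/3 − 96 + 36 = 76/3.
Adding: ||u||_{H^1}^2 = 172/15 + 76/3 = 184/5.


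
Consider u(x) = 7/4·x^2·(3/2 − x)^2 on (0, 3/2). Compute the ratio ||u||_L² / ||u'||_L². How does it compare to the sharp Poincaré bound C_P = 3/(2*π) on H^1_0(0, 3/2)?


||u||_L² / ||u'||_L² = sqrt(3)/4 < C_P = 3/(2*π).

u(x) = 7/4·x^2·(3/2 − x)^2, so u'(x) = 7*x*(2*x - 3)*(4*x - 3)/8.
u(x) = 7/4·x^2·(3/2 − x)^2 vanishes at x = 0 and x = 3/2, so u ∈ H^1_0(0, 3/2). Differentiate via the product rule and integrate the resulting polynomials term by term.
  ∫_0^3/2 u² dx = ∫_0^3/2 (49*x^8/16 - 147*x^7/8 + 1323*x^6/32 - 1323*x^5/32 + 3969*x^4/256) dx. Term by term:
    ∫_0^3/2 49*x^8/16 dx = 107163/8192;  ∫_0^3/2 -147*x^7/8 dx = -964467/16384;  ∫_0^3/2 1323*x^6/32 dx = 413343/4096;
    ∫_0^3/2 -1323*x^5/32 dx = -321489/4096;  ∫_0^3/2 3969*x^4/256 dx = 964467/40960.
  Sum: 107163/8192 − 964467/16384 + 413343/4096 − 321489/4096 + 964467/40960 = 15309/81920.
  ∫_0^3/2 (u')² dx = ∫_0^3/2 (49*x^6 - 441*x^5/2 + 5733*x^4/16 - 3969*x^3/16 + 3969*x^2/64) dx. Term by term:
    ∫_0^3/2 49*x^6 dx = 15309/128;  ∫_0^3/2 -441*x^5/2 dx = -107163/256;  ∫_0^3/2 5733*x^4/16 dx = 1393119/2560;
    ∫_0^3/2 -3969*x^3/16 dx = -321489/1024;  ∫_0^3/2 3969*x^2/64 dx = 35721/512.
  Sum: 15309/128 − 107163/256 + 1393119/2560 − 321489/1024 + 35721/512 = 5103/5120.
∫_0^3/2 u² dx = 15309/81920, so ||u||_L² = 27*sqrt(105)/640.
∫_0^3/2 (u')² dx = 5103/5120, so ||u'||_L² = 27*sqrt(35)/160.
Ratio ||u||_L² / ||u'||_L² = sqrt(3)/4.
Sharp Poincaré constant on H^1_0(0, 3/2) is C_P = L/π = 3/(2*π), achieved by sin(2*π/3·x).
A polynomial bump cannot attain the sharp Poincaré constant (only the first sine eigenfunction does), so the ratio is strictly less than C_P, consistent with ||u||_L² ≤ C_P ||u'||_L².


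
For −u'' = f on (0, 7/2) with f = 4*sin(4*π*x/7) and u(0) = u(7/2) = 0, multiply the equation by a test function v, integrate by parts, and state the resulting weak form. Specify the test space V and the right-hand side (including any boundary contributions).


V = H^1_0(0, 7/2) (so v(0) = v(7/2) = 0); weak form: ∫_0^7/2 u'v' dx = ∫_0^7/2 (4*sin(4*π*x/7)) v dx for all v ∈ V.

Multiply both sides by a test function v and integrate from 0 to 7/2:
  ∫_0^7/2 −u''(x) v(x) dx = ∫_0^7/2 f(x) v(x) dx.
Integrate the LHS by parts once:
  ∫_0^7/2 −u'' v dx = −[u'(x) v(x)]_0^7/2 + ∫_0^7/2 u'(x) v'(x) dx.
Thus ∫_0^7/2 u'(x) v'(x) dx = ∫_0^7/2 f(x) v(x) dx + [u'(x) v(x)]_0^7/2.
Choose V so that boundary terms are either known or forced to vanish.
u is Dirichlet: u(0) = u(7/2) = 0. Let V = H^1_0(0, 7/2); then v(0) = v(7/2) = 0, and [u' v]_0^7/2 = 0.
Weak formulation: find u (satisfying any essential BC) such that ∫_0^7/2 u'(x) v'(x) dx = ∫_0^7/2 f v dx for all v ∈ V.
Substituting f(x) = 4*sin(4*π*x/7), the right-hand side is ∫_0^7/2 (4*sin(4*π*x/7)) v dx.


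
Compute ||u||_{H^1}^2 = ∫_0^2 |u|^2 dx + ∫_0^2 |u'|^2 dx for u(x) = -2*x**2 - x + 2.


||u||_{H^1}^2 = 418/5

The H^1 norm (squared) on an interval (0, L) is
  ||u||_{H^1}^2 = ∫_0^L u(x)^2 dx + ∫_0^L u'(x)^2 dx.
Compute u'(x) = -4*x - 1.
Then u(x)^2 = 4*x**4 + 4*x**3 - 7*x**2 - 4*x + 4 and u'(x)^2 = 16*x**2 + 8*x + 1.
Integrate each monomial from 0 to 2 using ∫_0^2 c·x^n dx = c·2^(n+1)/(n+1):
  ∫_0^2 u(x)^2 dx = ∫_0^2 (4*x^4 + 4*x^3 - 7*x^2 - 4*x + 4) dx. Term by term:
    ∫_0^2 4*x^4 dx = 128/5;  ∫_0^2 4*x^3 dx = 16;  ∫_0^2 -7*x^2 dx = -56/3;
    ∫_0^2 -4*x dx = -8;  ∫_0^2 4 dx = 8.
  Sum: 128/5 + 16 − 56/3 − 8 + 8 = 344/15.
  ∫_0^2 u'(x)^2 dx = ∫_0^2 (16*x^2 + 8*x + 1) dx. Term by term:
    ∫_0^2 16*x^2 dx = 128/3;  ∫_0^2 8*x dx = 16;  ∫_0^2 1 dx = 2.
  Sum: 128/3 + 16 + 2 = 182/3.
Adding: ||u||_{H^1}^2 = 344/15 + 182/3 = 418/5.


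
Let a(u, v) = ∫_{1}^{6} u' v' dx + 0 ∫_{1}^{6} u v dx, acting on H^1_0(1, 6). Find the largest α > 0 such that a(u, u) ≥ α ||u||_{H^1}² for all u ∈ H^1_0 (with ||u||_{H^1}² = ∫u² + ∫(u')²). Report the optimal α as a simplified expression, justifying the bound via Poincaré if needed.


α = π^2/(π^2 + 25)

Coercivity of a(·,·) on H^1_0(1, 6) means a(u, u) ≥ α ||u||_{H^1}² for every u ∈ H^1_0.
The interval has length L = 5, and Poincaré/coercivity depend only on L. Here a(u, u) = ∫(u')² + (0)·∫u².
Here c = 0, so a(u,u) = ∫(u')² alone. The condition a(u,u) ≥ α||u||_{H^1}² reads (1−α)∫(u')² ≥ (α−c)∫u². Any admissible α is ≤ 1 (rapidly oscillating u have ∫u²/∫(u')² → 0), and α = 1 would force 0 ≥ (1−c)∫u², impossible since c < 1; so 1−α > 0. By the sharp Poincaré inequality on H^1_0 of an interval of length L, ∫(u')² ≥ (π/L)²∫u² with equality for the first sine mode sin(π(x−x₀)/L) (x₀ the left endpoint), so the inequality holds for all u iff (1−α)(π/L)² ≥ α − c, i.e. α ≤ ((π/L)² + c)/((π/L)² + 1) = (1 + c(L/π)²)/(1 + (L/π)²). (Direct route, valid since c ≤ 0: Poincaré gives c∫u² ≥ c(L/π)²∫(u')², so a(u,u) ≥ (1 + c(L/π)²)∫(u')², while ||u||_{H^1}² ≤ (1 + (L/π)²)∫(u')²; dividing yields the same α.) With (π/L)² = π^2/25 and c = 0, the largest admissible constant is α = ((π/L)² + c)/((π/L)² + 1).
Simplifying, α = π^2/(π^2 + 25).


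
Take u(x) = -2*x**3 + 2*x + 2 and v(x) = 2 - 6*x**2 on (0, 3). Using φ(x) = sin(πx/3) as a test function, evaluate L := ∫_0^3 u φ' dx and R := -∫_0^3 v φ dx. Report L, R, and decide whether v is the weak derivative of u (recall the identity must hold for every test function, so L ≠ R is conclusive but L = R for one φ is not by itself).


LHS = -648/π^3 + 150/π, RHS = -648/π^3 + 150/π. Yes, v = u' weakly.

u(x) = -2*x**3 + 2*x + 2, classical derivative u'(x) = 2 - 6*x**2.
φ(x) = sin(πx/3), so φ'(x) = π*cos(π*x/3)/3.
Note φ(0) = φ(3) = 0, so the boundary term u·φ vanishes.
LHS = ∫_0^3 u(x) φ'(x) dx = ∫_0^3 (-2*π*x^3*cos(π*x/3)/3 + 2*π*x*cos(π*x/3)/3 + 2*π*cos(π*x/3)/3) dx. Term by term:
  ∫_0^3 2*π*cos(π*x/3)/3 dx = 0;  ∫_0^3 -2*π*x^3*cos(π*x/3)/3 dx = -648/π^3 + 162/π;  ∫_0^3 2*π*x*cos(π*x/3)/3 dx = -12/π.
Sum: 0 + -648/π^3 + 162/π − 12/π = -648/π^3 + 150/π.
So LHS = -648/π^3 + 150/π.
∫_0^3 v(x) φ(x) dx = ∫_0^3 (-6*x^2*sin(π*x/3) + 2*sin(π*x/3)) dx. Term by term:
  ∫_0^3 2*sin(π*x/3) dx = 12/π;  ∫_0^3 -6*x^2*sin(π*x/3) dx = -162/π + 648/π^3.
Sum: 12/π + -162/π + 648/π^3 = -150/π + 648/π^3.
So RHS = -∫_0^3 v(x) φ(x) dx = -648/π^3 + 150/π.
LHS = RHS, so the identity holds for this test φ.
Moreover u is smooth here and v(x) = u'(x) = 2 - 6*x**2 pointwise, so the identity holds for every test function. Hence v is the weak derivative of u.


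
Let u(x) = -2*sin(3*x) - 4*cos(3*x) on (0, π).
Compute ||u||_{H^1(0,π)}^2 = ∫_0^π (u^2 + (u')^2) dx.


||u||_{H^1(0,π)}^2 = 100*π

u'(x) = 12*sin(3*x) - 6*cos(3*x).
Expand u² and (u')² and integrate term by term on (0, π), using: for integers n ≥ 1, ∫_0^π sin²(nx) dx = ∫_0^π cos²(nx) dx = π/2; for n ≠ n', ∫_0^π sin(nx)sin(n'x) dx = ∫_0^π cos(nx)cos(n'x) dx = 0; and by product-to-sum, ∫_0^π sin(nx)cos(n'x) dx = ½∫_0^π [sin((n+n')x) + sin((n−n')x)] dx, which is 0 when n+n' is even and 2n/(n²−n'²) when n+n' is odd (it need not vanish on (0, π)).
  u² squared terms: (-4)²·∫cos(3x)² dx = 16·π/2 = 8*π;  (-2)²·∫sin(3x)² dx = 4·π/2 = 2*π.
  u² cross terms: 2·(-4)·(-2)·∫cos(3x)·sin(3x) dx = 16·(0) = 0.
  So ∫_0^π u² dx = 8*π + 2*π + 0 = 10*π.
  (u')² squared terms: (-6)²·∫cos(3x)² dx = 36·π/2 = 18*π;  (12)²·∫sin(3x)² dx = 144·π/2 = 72*π.
  (u')² cross terms: 2·(-6)·(12)·∫cos(3x)·sin(3x) dx = -144·(0) = 0.
  So ∫_0^π (u')² dx = 18*π + 72*π + 0 = 90*π.
||u||_{H^1}^2 = (10*π) + (90*π) = 100*π.


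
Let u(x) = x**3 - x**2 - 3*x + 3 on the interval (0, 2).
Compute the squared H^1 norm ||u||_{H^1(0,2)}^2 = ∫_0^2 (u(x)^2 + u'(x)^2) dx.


||u||_{H^1}^2 = 1808/105

The H^1 norm (squared) on an interval (0, L) is
  ||u||_{H^1}^2 = ∫_0^L u(x)^2 dx + ∫_0^L u'(x)^2 dx.
Compute u'(x) = 3*x**2 - 2*x - 3.
Then u(x)^2 = x**6 - 2*x**5 - 5*x**4 + 12*x**3 + 3*x**2 - 18*x + 9 and u'(x)^2 = 9*x**4 - 12*x**3 - 14*x**2 + 12*x + 9.
Integrate each monomial from 0 to 2 using ∫_0^2 c·x^n dx = c·2^(n+1)/(n+1):
  ∫_0^2 u(x)^2 dx = ∫_0^2 (x^6 - 2*x^5 - 5*x^4 + 12*x^3 + 3*x^2 - 18*x + 9) dx. Term by term:
    ∫_0^2 x^6 dx = 128/7;  ∫_0^2 -2*x^5 dx = -64/3;  ∫_0^2 -5*x^4 dx = -32;
    ∫_0^2 12*x^3 dx = 48;  ∫_0^2 3*x^2 dx = 8;  ∫_0^2 -18*x dx = -36;
    ∫_0^2 9 dx = 18.
  Sum: 128/7 − 64/3 − 32 + 48 + 8 − 36 + 18 = 62/21.
  ∫_0^2 u'(x)^2 dx = ∫_0^2 (9*x^4 - 12*x^3 - 14*x^2 + 12*x + 9) dx. Term by term:
    ∫_0^2 9*x^4 dx = 288/5;  ∫_0^2 -12*x^3 dx = -48;  ∫_0^2 -14*x^2 dx = -112/3;
    ∫_0^2 12*x dx = 24;  ∫_0^2 9 dx = 18.
  Sum: 288/5 − 48 − 112/3 + 24 + 18 = 214/15.
Adding: ||u||_{H^1}^2 = 62/21 + 214/15 = 1808/105.


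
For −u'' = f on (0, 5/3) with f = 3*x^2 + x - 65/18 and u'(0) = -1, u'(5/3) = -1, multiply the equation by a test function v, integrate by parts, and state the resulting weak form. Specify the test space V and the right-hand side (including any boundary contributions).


V = H^1(0, 5/3) (v unrestricted at boundary; u is determined up to an additive constant); weak form: ∫_0^5/3 u'v' dx = ∫_0^5/3 (3*x^2 + x - 65/18) v dx − v(5/3) + v(0) for all v ∈ V.

Multiply both sides by a test function v and integrate from 0 to 5/3:
  ∫_0^5/3 −u''(x) v(x) dx = ∫_0^5/3 f(x) v(x) dx.
Integrate the LHS by parts once:
  ∫_0^5/3 −u'' v dx = −[u'(x) v(x)]_0^5/3 + ∫_0^5/3 u'(x) v'(x) dx.
Thus ∫_0^5/3 u'(x) v'(x) dx = ∫_0^5/3 f(x) v(x) dx + [u'(x) v(x)]_0^5/3.
Choose V so that boundary terms are either known or forced to vanish.
u has inhomogeneous Neumann u'(0) = -1, u'(5/3) = -1. [u' v]_0^5/3 = (-1)·v(5/3) − (-1)·v(0) = − v(5/3) + v(0). Take V = H^1(0, 5/3); boundary term becomes part of RHS.
Weak formulation: find u (satisfying any essential BC) such that ∫_0^5/3 u'(x) v'(x) dx = ∫_0^5/3 f v dx − v(5/3) + v(0) for all v ∈ V (Neumann data are natural BCs: they enter the RHS as boundary terms).
Substituting f(x) = 3*x^2 + x - 65/18, the right-hand side is ∫_0^5/3 (3*x^2 + x - 65/18) v dx − v(5/3) + v(0).
Compatibility check (pure Neumann): taking v ≡ 1 ∈ V gives 0 = ∫_0^5/3 f dx + (-1) − (-1), i.e. ∫_0^5/3 f dx must equal u'(0) − u'(5/3) = 0. Indeed ∫_0^5/3 (3*x^2 + x - 65/18) dx = 0, so the data are compatible. The solution is then unique only up to an additive constant (fix it e.g. by requiring ∫_0^5/3 u dx = 0).


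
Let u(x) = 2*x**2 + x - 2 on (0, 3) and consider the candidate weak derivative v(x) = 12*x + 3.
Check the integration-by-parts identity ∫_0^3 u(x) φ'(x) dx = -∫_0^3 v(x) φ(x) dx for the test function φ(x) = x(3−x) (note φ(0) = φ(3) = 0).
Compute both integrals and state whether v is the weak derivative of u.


LHS = -63/2, RHS = -189/2. No, v is not the weak derivative of u.

u(x) = 2*x**2 + x - 2, classical derivative u'(x) = 4*x + 1.
φ(x) = x(3−x), so φ'(x) = 3 - 2*x.
Note φ(0) = φ(3) = 0, so the boundary term u·φ vanishes.
LHS = ∫_0^3 u(x) φ'(x) dx = ∫_0^3 (-4*x^3 + 4*x^2 + 7*x - 6) dx. Term by term:
  ∫_0^3 -4*x^3 dx = -81;  ∫_0^3 4*x^2 dx = 36;  ∫_0^3 7*x dx = 63/2;
  ∫_0^3 -6 dx = -18.
Sum: -81 + 36 + 63/2 − 18 = -63/2.
So LHS = -63/2.
∫_0^3 v(x) φ(x) dx = ∫_0^3 (-12*x^3 + 33*x^2 + 9*x) dx. Term by term:
  ∫_0^3 -12*x^3 dx = -243;  ∫_0^3 33*x^2 dx = 297;  ∫_0^3 9*x dx = 81/2.
Sum: -243 + 297 + 81/2 = 189/2.
So RHS = -∫_0^3 v(x) φ(x) dx = -189/2.
LHS − RHS = 63 ≠ 0, so the identity fails.
(For a valid weak derivative the identity must hold for EVERY test function, in particular this one. The failure shows v is NOT the weak derivative of u.)
Correct weak derivative would be u'(x) = 4*x + 1.


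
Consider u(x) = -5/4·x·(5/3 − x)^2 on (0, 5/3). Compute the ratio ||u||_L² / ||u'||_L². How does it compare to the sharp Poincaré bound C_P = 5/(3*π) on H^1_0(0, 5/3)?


||u||_L² / ||u'||_L² = 5*sqrt(14)/42 < C_P = 5/(3*π).

u(x) = -5/4·x·(5/3 − x)^2, so u'(x) = -15*x^2/4 + 25*x/3 - 125/36.
u(x) = -5/4·x·(5/3 − x)^2 vanishes at x = 0 and x = 5/3, so u ∈ H^1_0(0, 5/3). Differentiate via the product rule and integrate the resulting polynomials term by term.
  ∫_0^5/3 u² dx = ∫_0^5/3 (25*x^6/16 - 125*x^5/12 + 625*x^4/24 - 3125*x^3/108 + 15625*x^2/1296) dx. Term by term:
    ∫_0^5/3 25*x^6/16 dx = 1953125/244944;  ∫_0^5/3 -125*x^5/12 dx = -1953125/52488;  ∫_0^5/3 625*x^4/24 dx = 390625/5832;
    ∫_0^5/3 -3125*x^3/108 dx = -1953125/34992;  ∫_0^5/3 15625*x^2/1296 dx = 1953125/104976.
  Sum: 1953125/244944 − 1953125/52488 + 390625/5832 − 1953125/34992 + 1953125/104976 = 390625/734832.
  ∫_0^5/3 (u')² dx = ∫_0^5/3 (225*x^4/16 - 125*x^3/2 + 6875*x^2/72 - 3125*x/54 + 15625/1296) dx. Term by term:
    ∫_0^5/3 225*x^4/16 dx = 15625/432;  ∫_0^5/3 -125*x^3/2 dx = -78125/648;  ∫_0^5/3 6875*x^2/72 dx = 859375/5832;
    ∫_0^5/3 -3125*x/54 dx = -78125/972;  ∫_0^5/3 15625/1296 dx = 78125/3888.
  Sum: 15625/432 − 78125/648 + 859375/5832 − 78125/972 + 78125/3888 = 15625/5832.
∫_0^5/3 u² dx = 390625/734832, so ||u||_L² = 625*sqrt(7)/2268.
∫_0^5/3 (u')² dx = 15625/5832, so ||u'||_L² = 125*sqrt(2)/108.
Ratio ||u||_L² / ||u'||_L² = 5*sqrt(14)/42.
Sharp Poincaré constant on H^1_0(0, 5/3) is C_P = L/π = 5/(3*π), achieved by sin(3*π/5·x).
A polynomial bump cannot attain the sharp Poincaré constant (only the first sine eigenfunction does), so the ratio is strictly less than C_P, consistent with ||u||_L² ≤ C_P ||u'||_L².


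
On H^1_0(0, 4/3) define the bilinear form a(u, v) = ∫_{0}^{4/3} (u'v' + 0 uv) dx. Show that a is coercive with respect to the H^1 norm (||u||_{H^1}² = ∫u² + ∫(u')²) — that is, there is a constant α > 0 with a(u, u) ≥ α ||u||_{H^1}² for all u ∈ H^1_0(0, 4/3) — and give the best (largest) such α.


α = 9*π^2/(16 + 9*π^2)

Coercivity of a(·,·) on H^1_0(0, 4/3) means a(u, u) ≥ α ||u||_{H^1}² for every u ∈ H^1_0.
The interval has length L = 4/3, and Poincaré/coercivity depend only on L. Here a(u, u) = ∫(u')² + (0)·∫u².
Here c = 0, so a(u,u) = ∫(u')² alone. The condition a(u,u) ≥ α||u||_{H^1}² reads (1−α)∫(u')² ≥ (α−c)∫u². Any admissible α is ≤ 1 (rapidly oscillating u have ∫u²/∫(u')² → 0), and α = 1 would force 0 ≥ (1−c)∫u², impossible since c < 1; so 1−α > 0. By the sharp Poincaré inequality on H^1_0 of an interval of length L, ∫(u')² ≥ (π/L)²∫u² with equality for the first sine mode sin(π(x−x₀)/L) (x₀ the left endpoint), so the inequality holds for all u iff (1−α)(π/L)² ≥ α − c, i.e. α ≤ ((π/L)² + c)/((π/L)² + 1) = (1 + c(L/π)²)/(1 + (L/π)²). (Direct route, valid since c ≤ 0: Poincaré gives c∫u² ≥ c(L/π)²∫(u')², so a(u,u) ≥ (1 + c(L/π)²)∫(u')², while ||u||_{H^1}² ≤ (1 + (L/π)²)∫(u')²; dividing yields the same α.) With (π/L)² = 9*π^2/16 and c = 0, the largest admissible constant is α = ((π/L)² + c)/((π/L)² + 1).
Simplifying, α = 9*π^2/(16 + 9*π^2).


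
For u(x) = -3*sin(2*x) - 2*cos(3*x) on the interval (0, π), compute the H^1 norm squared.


||u||_{H^1(0,π)}^2 = -96 + 85*π/2

u'(x) = 6*sin(3*x) - 6*cos(2*x).
Expand u² and (u')² and integrate term by term on (0, π), using: for integers n ≥ 1, ∫_0^π sin²(nx) dx = ∫_0^π cos²(nx) dx = π/2; for n ≠ n', ∫_0^π sin(nx)sin(n'x) dx = ∫_0^π cos(nx)cos(n'x) dx = 0; and by product-to-sum, ∫_0^π sin(nx)cos(n'x) dx = ½∫_0^π [sin((n+n')x) + sin((n−n')x)] dx, which is 0 when n+n' is even and 2n/(n²−n'²) when n+n' is odd (it need not vanish on (0, π)).
  u² squared terms: (-3)²·∫sin(2x)² dx = 9·π/2 = 9*π/2;  (-2)²·∫cos(3x)² dx = 4·π/2 = 2*π.
  u² cross terms: 2·(-3)·(-2)·∫sin(2x)·cos(3x) dx = 12·(-4/5) = -48/5.
  So ∫_0^π u² dx = 9*π/2 + 2*π − 48/5 = -48/5 + 13*π/2.
  (u')² squared terms: (-6)²·∫cos(2x)² dx = 36·π/2 = 18*π;  (6)²·∫sin(3x)² dx = 36·π/2 = 18*π.
  (u')² cross terms: 2·(-6)·(6)·∫cos(2x)·sin(3x) dx = -72·(6/5) = -432/5.
  So ∫_0^π (u')² dx = 18*π + 18*π − 432/5 = -432/5 + 36*π.
||u||_{H^1}^2 = (-48/5 + 13*π/2) + (-432/5 + 36*π) = -96 + 85*π/2.


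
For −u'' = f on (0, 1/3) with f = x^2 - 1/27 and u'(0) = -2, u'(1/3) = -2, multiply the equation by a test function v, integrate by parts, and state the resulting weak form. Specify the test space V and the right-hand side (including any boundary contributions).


V = H^1(0, 1/3) (v unrestricted at boundary; u is determined up to an additive constant); weak form: ∫_0^1/3 u'v' dx = ∫_0^1/3 (x^2 - 1/27) v dx − 2·v(1/3) + 2·v(0) for all v ∈ V.

Multiply both sides by a test function v and integrate from 0 to 1/3:
  ∫_0^1/3 −u''(x) v(x) dx = ∫_0^1/3 f(x) v(x) dx.
Integrate the LHS by parts once:
  ∫_0^1/3 −u'' v dx = −[u'(x) v(x)]_0^1/3 + ∫_0^1/3 u'(x) v'(x) dx.
Thus ∫_0^1/3 u'(x) v'(x) dx = ∫_0^1/3 f(x) v(x) dx + [u'(x) v(x)]_0^1/3.
Choose V so that boundary terms are either known or forced to vanish.
u has inhomogeneous Neumann u'(0) = -2, u'(1/3) = -2. [u' v]_0^1/3 = (-2)·v(1/3) − (-2)·v(0) = − 2·v(1/3) + 2·v(0). Take V = H^1(0, 1/3); boundary term becomes part of RHS.
Weak formulation: find u (satisfying any essential BC) such that ∫_0^1/3 u'(x) v'(x) dx = ∫_0^1/3 f v dx − 2·v(1/3) + 2·v(0) for all v ∈ V (Neumann data are natural BCs: they enter the RHS as boundary terms).
Substituting f(x) = x^2 - 1/27, the right-hand side is ∫_0^1/3 (x^2 - 1/27) v dx − 2·v(1/3) + 2·v(0).
Compatibility check (pure Neumann): taking v ≡ 1 ∈ V gives 0 = ∫_0^1/3 f dx + (-2) − (-2), i.e. ∫_0^1/3 f dx must equal u'(0) − u'(1/3) = 0. Indeed ∫_0^1/3 (x^2 - 1/27) dx = 0, so the data are compatible. The solution is then unique only up to an additive constant (fix it e.g. by requiring ∫_0^1/3 u dx = 0).


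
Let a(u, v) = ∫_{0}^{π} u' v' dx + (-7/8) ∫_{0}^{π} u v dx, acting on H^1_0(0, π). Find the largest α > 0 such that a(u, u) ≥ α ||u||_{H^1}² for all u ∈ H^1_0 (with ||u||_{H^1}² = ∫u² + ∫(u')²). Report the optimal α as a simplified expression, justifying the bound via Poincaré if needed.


α = 1/16

Coercivity of a(·,·) on H^1_0(0, π) means a(u, u) ≥ α ||u||_{H^1}² for every u ∈ H^1_0.
The interval has length L = π, and Poincaré/coercivity depend only on L. Here a(u, u) = ∫(u')² + (-7/8)·∫u².
Here c = -7/8 < 0 with |c| < (π/L)² = 1, so coercivity still holds. The condition a(u,u) ≥ α||u||_{H^1}² reads (1−α)∫(u')² ≥ (α−c)∫u². Any admissible α is ≤ 1 (rapidly oscillating u have ∫u²/∫(u')² → 0), and α = 1 would force 0 ≥ (1−c)∫u², impossible since c < 1; so 1−α > 0. By the sharp Poincaré inequality on H^1_0 of an interval of length L, ∫(u')² ≥ (π/L)²∫u² with equality for the first sine mode sin(π(x−x₀)/L) (x₀ the left endpoint), so the inequality holds for all u iff (1−α)(π/L)² ≥ α − c, i.e. α ≤ ((π/L)² + c)/((π/L)² + 1) = (1 + c(L/π)²)/(1 + (L/π)²). (Direct route, valid since c ≤ 0: Poincaré gives c∫u² ≥ c(L/π)²∫(u')², so a(u,u) ≥ (1 + c(L/π)²)∫(u')², while ||u||_{H^1}² ≤ (1 + (L/π)²)∫(u')²; dividing yields the same α.) With (π/L)² = 1 and c = -7/8, the largest admissible constant is α = ((π/L)² + c)/((π/L)² + 1).
Simplifying, α = 1/16.


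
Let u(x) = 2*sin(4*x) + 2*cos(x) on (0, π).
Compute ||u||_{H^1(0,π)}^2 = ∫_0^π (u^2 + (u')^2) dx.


||u||_{H^1(0,π)}^2 = 128/15 + 38*π

u'(x) = -2*sin(x) + 8*cos(4*x).
Expand u² and (u')² and integrate term by term on (0, π), using: for integers n ≥ 1, ∫_0^π sin²(nx) dx = ∫_0^π cos²(nx) dx = π/2; for n ≠ n', ∫_0^π sin(nx)sin(n'x) dx = ∫_0^π cos(nx)cos(n'x) dx = 0; and by product-to-sum, ∫_0^π sin(nx)cos(n'x) dx = ½∫_0^π [sin((n+n')x) + sin((n−n')x)] dx, which is 0 when n+n' is even and 2n/(n²−n'²) when n+n' is odd (it need not vanish on (0, π)).
  u² squared terms: (2)²·∫cos(x)² dx = 4·π/2 = 2*π;  (2)²·∫sin(4x)² dx = 4·π/2 = 2*π.
  u² cross terms: 2·(2)·(2)·∫cos(x)·sin(4x) dx = 8·(8/15) = 64/15.
  So ∫_0^π u² dx = 2*π + 2*π + 64/15 = 64/15 + 4*π.
  (u')² squared terms: (-2)²·∫sin(x)² dx = 4·π/2 = 2*π;  (8)²·∫cos(4x)² dx = 64·π/2 = 32*π.
  (u')² cross terms: 2·(-2)·(8)·∫sin(x)·cos(4x) dx = -32·(-2/15) = 64/15.
  So ∫_0^π (u')² dx = 2*π + 32*π + 64/15 = 64/15 + 34*π.
||u||_{H^1}^2 = (64/15 + 4*π) + (64/15 + 34*π) = 128/15 + 38*π.


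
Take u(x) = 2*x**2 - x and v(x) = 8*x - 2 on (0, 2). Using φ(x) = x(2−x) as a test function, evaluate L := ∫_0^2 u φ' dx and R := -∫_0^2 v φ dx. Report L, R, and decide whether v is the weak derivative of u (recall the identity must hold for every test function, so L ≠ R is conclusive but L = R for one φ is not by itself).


LHS = -4, RHS = -8. No, v is not the weak derivative of u.

u(x) = 2*x**2 - x, classical derivative u'(x) = 4*x - 1.
φ(x) = x(2−x), so φ'(x) = 2 - 2*x.
Note φ(0) = φ(2) = 0, so the boundary term u·φ vanishes.
LHS = ∫_0^2 u(x) φ'(x) dx = ∫_0^2 (-4*x^3 + 6*x^2 - 2*x) dx. Term by term:
  ∫_0^2 -4*x^3 dx = -16;  ∫_0^2 6*x^2 dx = 16;  ∫_0^2 -2*x dx = -4.
Sum: -16 + 16 − 4 = -4.
So LHS = -4.
∫_0^2 v(x) φ(x) dx = ∫_0^2 (-8*x^3 + 18*x^2 - 4*x) dx. Term by term:
  ∫_0^2 -8*x^3 dx = -32;  ∫_0^2 18*x^2 dx = 48;  ∫_0^2 -4*x dx = -8.
Sum: -32 + 48 − 8 = 8.
So RHS = -∫_0^2 v(x) φ(x) dx = -8.
LHS − RHS = 4 ≠ 0, so the identity fails.
(For a valid weak derivative the identity must hold for EVERY test function, in particular this one. The failure shows v is NOT the weak derivative of u.)
Correct weak derivative would be u'(x) = 4*x - 1.


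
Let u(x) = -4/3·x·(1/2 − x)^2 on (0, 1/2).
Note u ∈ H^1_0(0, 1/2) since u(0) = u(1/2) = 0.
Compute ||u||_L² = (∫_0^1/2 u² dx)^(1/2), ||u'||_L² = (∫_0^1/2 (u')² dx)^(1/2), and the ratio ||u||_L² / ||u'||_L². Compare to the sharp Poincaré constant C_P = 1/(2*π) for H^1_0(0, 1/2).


||u||_L² / ||u'||_L² = sqrt(14)/28 < C_P = 1/(2*π).

u(x) = -4/3·x·(1/2 − x)^2, so u'(x) = -4*x^2 + 8*x/3 - 1/3.
u(x) = -4/3·x·(1/2 − x)^2 vanishes at x = 0 and x = 1/2, so u ∈ H^1_0(0, 1/2). Differentiate via the product rule and integrate the resulting polynomials term by term.
  ∫_0^1/2 u² dx = ∫_0^1/2 (16*x^6/9 - 32*x^5/9 + 8*x^4/3 - 8*x^3/9 + x^2/9) dx. Term by term:
    ∫_0^1/2 16*x^6/9 dx = 1/504;  ∫_0^1/2 -32*x^5/9 dx = -1/108;  ∫_0^1/2 8*x^4/3 dx = 1/60;
    ∫_0^1/2 -8*x^3/9 dx = -1/72;  ∫_0^1/2 x^2/9 dx = 1/216.
  Sum: 1/504 − 1/108 + 1/60 − 1/72 + 1/216 = 1/7560.
  ∫_0^1/2 (u')² dx = ∫_0^1/2 (16*x^4 - 64*x^3/3 + 88*x^2/9 - 16*x/9 + 1/9) dx. Term by term:
    ∫_0^1/2 16*x^4 dx = 1/10;  ∫_0^1/2 -64*x^3/3 dx = -1/3;  ∫_0^1/2 88*x^2/9 dx = 11/27;
    ∫_0^1/2 -16*x/9 dx = -2/9;  ∫_0^1/2 1/9 dx = 1/18.
  Sum: 1/10 − 1/3 + 11/27 − 2/9 + 1/18 = 1/135.
∫_0^1/2 u² dx = 1/7560, so ||u||_L² = sqrt(210)/1260.
∫_0^1/2 (u')² dx = 1/135, so ||u'||_L² = sqrt(15)/45.
Ratio ||u||_L² / ||u'||_L² = sqrt(14)/28.
Sharp Poincaré constant on H^1_0(0, 1/2) is C_P = L/π = 1/(2*π), achieved by sin(2*π·x).
A polynomial bump cannot attain the sharp Poincaré constant (only the first sine eigenfunction does), so the ratio is strictly less than C_P, consistent with ||u||_L² ≤ C_P ||u'||_L².


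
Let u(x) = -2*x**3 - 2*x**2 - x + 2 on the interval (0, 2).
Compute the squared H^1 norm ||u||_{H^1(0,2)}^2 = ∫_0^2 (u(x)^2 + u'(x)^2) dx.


||u||_{H^1}^2 = 72458/105

The H^1 norm (squared) on an interval (0, L) is
  ||u||_{H^1}^2 = ∫_0^L u(x)^2 dx + ∫_0^L u'(x)^2 dx.
Compute u'(x) = -6*x**2 - 4*x - 1.
Then u(x)^2 = 4*x**6 + 8*x**5 + 8*x**4 - 4*x**3 - 7*x**2 - 4*x + 4 and u'(x)^2 = 36*x**4 + 48*x**3 + 28*x**2 + 8*x + 1.
Integrate each monomial from 0 to 2 using ∫_0^2 c·x^n dx = c·2^(n+1)/(n+1):
  ∫_0^2 u(x)^2 dx = ∫_0^2 (4*x^6 + 8*x^5 + 8*x^4 - 4*x^3 - 7*x^2 - 4*x + 4) dx. Term by term:
    ∫_0^2 4*x^6 dx = 512/7;  ∫_0^2 8*x^5 dx = 256/3;  ∫_0^2 8*x^4 dx = 256/5;
    ∫_0^2 -4*x^3 dx = -16;  ∫_0^2 -7*x^2 dx = -56/3;  ∫_0^2 -4*x dx = -8;
    ∫_0^2 4 dx = 8.
  Sum: 512/7 + 256/3 + 256/5 − 16 − 56/3 − 8 + 8 = 18376/105.
  ∫_0^2 u'(x)^2 dx = ∫_0^2 (36*x^4 + 48*x^3 + 28*x^2 + 8*x + 1) dx. Term by term:
    ∫_0^2 36*x^4 dx = 1152/5;  ∫_0^2 48*x^3 dx = 192;  ∫_0^2 28*x^2 dx = 224/3;
    ∫_0^2 8*x dx = 16;  ∫_0^2 1 dx = 2.
  Sum: 1152/5 + 192 + 224/3 + 16 + 2 = 7726/15.
Adding: ||u||_{H^1}^2 = 18376/105 + 7726/15 = 72458/105.


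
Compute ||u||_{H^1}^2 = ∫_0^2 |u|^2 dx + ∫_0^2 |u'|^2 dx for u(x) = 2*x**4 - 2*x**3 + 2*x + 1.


||u||_{H^1}^2 = 175702/315

The H^1 norm (squared) on an interval (0, L) is
  ||u||_{H^1}^2 = ∫_0^L u(x)^2 dx + ∫_0^L u'(x)^2 dx.
Compute u'(x) = 8*x**3 - 6*x**2 + 2.
Then u(x)^2 = 4*x**8 - 8*x**7 + 4*x**6 + 8*x**5 - 4*x**4 - 4*x**3 + 4*x**2 + 4*x + 1 and u'(x)^2 = 64*x**6 - 96*x**5 + 36*x**4 + 32*x**3 - 24*x**2 + 4.
Integrate each monomial from 0 to 2 using ∫_0^2 c·x^n dx = c·2^(n+1)/(n+1):
  ∫_0^2 u(x)^2 dx = ∫_0^2 (4*x^8 - 8*x^7 + 4*x^6 + 8*x^5 - 4*x^4 - 4*x^3 + 4*x^2 + 4*x + 1) dx. Term by term:
    ∫_0^2 4*x^8 dx = 2048/9;  ∫_0^2 -8*x^7 dx = -256;  ∫_0^2 4*x^6 dx = 512/7;
    ∫_0^2 8*x^5 dx = 256/3;  ∫_0^2 -4*x^4 dx = -128/5;  ∫_0^2 -4*x^3 dx = -16;
    ∫_0^2 4*x^2 dx = 32/3;  ∫_0^2 4*x dx = 8;  ∫_0^2 1 dx = 2.
  Sum: 2048/9 − 256 + 512/7 + 256/3 − 128/5 − 16 + 32/3 + 8 + 2 = 34366/315.
  ∫_0^2 u'(x)^2 dx = ∫_0^2 (64*x^6 - 96*x^5 + 36*x^4 + 32*x^3 - 24*x^2 + 4) dx. Term by term:
    ∫_0^2 64*x^6 dx = 8192/7;  ∫_0^2 -96*x^5 dx = -1024;  ∫_0^2 36*x^4 dx = 1152/5;
    ∫_0^2 32*x^3 dx = 128;  ∫_0^2 -24*x^2 dx = -64;  ∫_0^2 4 dx = 8.
  Sum: 8192/7 − 1024 + 1152/5 + 128 − 64 + 8 = 15704/35.
Adding: ||u||_{H^1}^2 = 34366/315 + 15704/35 = 175702/315.


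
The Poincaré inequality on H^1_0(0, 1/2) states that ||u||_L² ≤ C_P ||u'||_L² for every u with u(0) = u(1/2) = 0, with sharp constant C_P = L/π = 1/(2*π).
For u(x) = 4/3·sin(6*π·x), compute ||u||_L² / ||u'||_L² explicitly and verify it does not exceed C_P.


||u||_L² / ||u'||_L² = 1/(6*π) < C_P = 1/(2*π).

u(x) = 4/3·sin(6*π·x), so u'(x) = 8*π*cos(6*π*x).
Writing u(x) = A·sin(kπx/L) with A = 4/3 and k = 3, use ∫_0^L sin²(kπx/L) dx = L/2 and ∫_0^L cos²(kπx/L) dx = L/2.
u² = 16/9·sin²(6*π·x) and (u')² = 64*π^2·cos²(6*π·x), and each of sin², cos² integrates to L/2 = 1/4 over (0, 1/2).
∫_0^1/2 u² dx = 4/9, so ||u||_L² = 2/3.
∫_0^1/2 (u')² dx = 16*π^2, so ||u'||_L² = 4*π.
Ratio ||u||_L² / ||u'||_L² = 1/(6*π).
Sharp Poincaré constant on H^1_0(0, 1/2) is C_P = L/π = 1/(2*π), achieved by sin(2*π·x).
This is the k = 3 harmonic; the ratio L/(kπ) is strictly less than C_P = L/π, consistent with the sharp inequality ||u||_L² ≤ C_P ||u'||_L².


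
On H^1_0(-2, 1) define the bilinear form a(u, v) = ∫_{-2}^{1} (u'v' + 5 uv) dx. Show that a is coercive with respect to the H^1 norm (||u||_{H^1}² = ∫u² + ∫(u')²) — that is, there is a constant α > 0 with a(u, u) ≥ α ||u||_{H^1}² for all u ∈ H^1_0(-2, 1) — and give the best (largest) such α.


α = 1

Coercivity of a(·,·) on H^1_0(-2, 1) means a(u, u) ≥ α ||u||_{H^1}² for every u ∈ H^1_0.
The interval has length L = 3, and Poincaré/coercivity depend only on L. Here a(u, u) = ∫(u')² + (5)·∫u².
Here c = 5 ≥ 1, so a(u,u) = ∫(u')² + c∫u² ≥ ∫(u')² + ∫u² = ||u||_{H^1}², i.e. α = 1 works. No larger α is possible: a(u,u) ≥ α||u||_{H^1}² means (1−α)∫(u')² ≥ (α−c)∫u², and for the modes u_n = sin(nπ(x−x₀)/L) (x₀ the left endpoint) one has ∫u_n²/∫(u_n')² = (L/(nπ))² → 0, so a(u_n,u_n)/||u_n||_{H^1}² → 1. Hence the optimal constant is α = 1.
Therefore α = 1.


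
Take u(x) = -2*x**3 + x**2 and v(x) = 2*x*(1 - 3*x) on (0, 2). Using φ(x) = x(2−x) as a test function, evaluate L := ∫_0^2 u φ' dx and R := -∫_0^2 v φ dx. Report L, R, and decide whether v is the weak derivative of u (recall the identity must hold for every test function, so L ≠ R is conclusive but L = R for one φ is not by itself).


LHS = 104/15, RHS = 104/15. Yes, v = u' weakly.

u(x) = -2*x**3 + x**2, classical derivative u'(x) = -6*x**2 + 2*x.
φ(x) = x(2−x), so φ'(x) = 2 - 2*x.
Note φ(0) = φ(2) = 0, so the boundary term u·φ vanishes.
LHS = ∫_0^2 u(x) φ'(x) dx = ∫_0^2 (4*x^4 - 6*x^3 + 2*x^2) dx. Term by term:
  ∫_0^2 4*x^4 dx = 128/5;  ∫_0^2 -6*x^3 dx = -24;  ∫_0^2 2*x^2 dx = 16/3.
Sum: 128/5 − 24 + 16/3 = 104/15.
So LHS = 104/15.
∫_0^2 v(x) φ(x) dx = ∫_0^2 (6*x^4 - 14*x^3 + 4*x^2) dx. Term by term:
  ∫_0^2 6*x^4 dx = 192/5;  ∫_0^2 -14*x^3 dx = -56;  ∫_0^2 4*x^2 dx = 32/3.
Sum: 192/5 − 56 + 32/3 = -104/15.
So RHS = -∫_0^2 v(x) φ(x) dx = 104/15.
LHS = RHS, so the identity holds for this test φ.
Moreover u is smooth here and v(x) = u'(x) = -6*x**2 + 2*x pointwise, so the identity holds for every test function. Hence v is the weak derivative of u.


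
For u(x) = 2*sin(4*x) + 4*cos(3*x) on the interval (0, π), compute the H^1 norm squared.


||u||_{H^1(0,π)}^2 = 1280/7 + 114*π

u'(x) = -12*sin(3*x) + 8*cos(4*x).
Expand u² and (u')² and integrate term by term on (0, π), using: for integers n ≥ 1, ∫_0^π sin²(nx) dx = ∫_0^π cos²(nx) dx = π/2; for n ≠ n', ∫_0^π sin(nx)sin(n'x) dx = ∫_0^π cos(nx)cos(n'x) dx = 0; and by product-to-sum, ∫_0^π sin(nx)cos(n'x) dx = ½∫_0^π [sin((n+n')x) + sin((n−n')x)] dx, which is 0 when n+n' is even and 2n/(n²−n'²) when n+n' is odd (it need not vanish on (0, π)).
  u² squared terms: (2)²·∫sin(4x)² dx = 4·π/2 = 2*π;  (4)²·∫cos(3x)² dx = 16·π/2 = 8*π.
  u² cross terms: 2·(2)·(4)·∫sin(4x)·cos(3x) dx = 16·(8/7) = 128/7.
  So ∫_0^π u² dx = 2*π + 8*π + 128/7 = 128/7 + 10*π.
  (u')² squared terms: (-12)²·∫sin(3x)² dx = 144·π/2 = 72*π;  (8)²·∫cos(4x)² dx = 64·π/2 = 32*π.
  (u')² cross terms: 2·(-12)·(8)·∫sin(3x)·cos(4x) dx = -192·(-6/7) = 1152/7.
  So ∫_0^π (u')² dx = 72*π + 32*π + 1152/7 = 1152/7 + 104*π.
||u||_{H^1}^2 = (128/7 + 10*π) + (1152/7 + 104*π) = 1280/7 + 114*π.


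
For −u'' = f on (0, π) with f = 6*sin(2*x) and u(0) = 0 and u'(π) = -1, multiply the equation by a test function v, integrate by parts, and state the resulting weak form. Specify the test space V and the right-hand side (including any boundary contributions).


V = {v ∈ H^1(0, π) : v(0) = 0} (test functions vanish at x = 0 where u is specified); weak form: ∫_0^π u'v' dx = ∫_0^π (6*sin(2*x)) v dx − v(π) for all v ∈ V.

Multiply both sides by a test function v and integrate from 0 to π:
  ∫_0^π −u''(x) v(x) dx = ∫_0^π f(x) v(x) dx.
Integrate the LHS by parts once:
  ∫_0^π −u'' v dx = −[u'(x) v(x)]_0^π + ∫_0^π u'(x) v'(x) dx.
Thus ∫_0^π u'(x) v'(x) dx = ∫_0^π f(x) v(x) dx + [u'(x) v(x)]_0^π.
Choose V so that boundary terms are either known or forced to vanish.
Mixed BC: u(0) = 0 (Dirichlet) and u'(π) = -1 (Neumann). Define V = {v ∈ H^1(0, π) : v(0) = 0}. Then [u' v]_0^π = u'(π)·v(π) − u'(0)·0 = − v(π).
Weak formulation: find u (satisfying any essential BC) such that ∫_0^π u'(x) v'(x) dx = ∫_0^π f v dx − v(π) for all v ∈ V (Dirichlet at 0 absorbed into V; Neumann datum at x = π contributes the boundary term).
Substituting f(x) = 6*sin(2*x), the right-hand side is ∫_0^π (6*sin(2*x)) v dx − v(π).


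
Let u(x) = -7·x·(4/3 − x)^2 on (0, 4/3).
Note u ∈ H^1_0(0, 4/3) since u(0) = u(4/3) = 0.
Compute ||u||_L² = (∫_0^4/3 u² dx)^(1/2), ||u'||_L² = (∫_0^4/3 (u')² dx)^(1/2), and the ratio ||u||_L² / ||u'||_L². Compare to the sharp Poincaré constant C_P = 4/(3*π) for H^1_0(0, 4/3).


||u||_L² / ||u'||_L² = 2*sqrt(14)/21 < C_P = 4/(3*π).

u(x) = -7·x·(4/3 − x)^2, so u'(x) = -21*x^2 + 112*x/3 - 112/9.
u(x) = -7·x·(4/3 − x)^2 vanishes at x = 0 and x = 4/3, so u ∈ H^1_0(0, 4/3). Differentiate via the product rule and integrate the resulting polynomials term by term.
  ∫_0^4/3 u² dx = ∫_0^4/3 (49*x^6 - 784*x^5/3 + 1568*x^4/3 - 12544*x^3/27 + 12544*x^2/81) dx. Term by term:
    ∫_0^4/3 49*x^6 dx = 114688/2187;  ∫_0^4/3 -784*x^5/3 dx = -1605632/6561;  ∫_0^4/3 1568*x^4/3 dx = 1605632/3645;
    ∫_0^4/3 -12544*x^3/27 dx = -802816/2187;  ∫_0^4/3 12544*x^2/81 dx = 802816/6561.
  Sum: 114688/2187 − 1605632/6561 + 1605632/3645 − 802816/2187 + 802816/6561 = 114688/32805.
  ∫_0^4/3 (u')² dx = ∫_0^4/3 (441*x^4 - 1568*x^3 + 17248*x^2/9 - 25088*x/27 + 12544/81) dx. Term by term:
    ∫_0^4/3 441*x^4 dx = 50176/135;  ∫_0^4/3 -1568*x^3 dx = -100352/81;  ∫_0^4/3 17248*x^2/9 dx = 1103872/729;
    ∫_0^4/3 -25088*x/27 dx = -200704/243;  ∫_0^4/3 12544/81 dx = 50176/243.
  Sum: 50176/135 − 100352/81 + 1103872/729 − 200704/243 + 50176/243 = 100352/3645.
∫_0^4/3 u² dx = 114688/32805, so ||u||_L² = 128*sqrt(35)/405.
∫_0^4/3 (u')² dx = 100352/3645, so ||u'||_L² = 224*sqrt(10)/135.
Ratio ||u||_L² / ||u'||_L² = 2*sqrt(14)/21.
Sharp Poincaré constant on H^1_0(0, 4/3) is C_P = L/π = 4/(3*π), achieved by sin(3*π/4·x).
A polynomial bump cannot attain the sharp Poincaré constant (only the first sine eigenfunction does), so the ratio is strictly less than C_P, consistent with ||u||_L² ≤ C_P ||u'||_L².


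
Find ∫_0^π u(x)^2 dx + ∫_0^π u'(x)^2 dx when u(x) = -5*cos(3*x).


||u||_{H^1(0,π)}^2 = 125*π

u'(x) = 15*sin(3*x).
Expand u² and (u')² and integrate term by term on (0, π), using: for integers n ≥ 1, ∫_0^π sin²(nx) dx = ∫_0^π cos²(nx) dx = π/2; for n ≠ n', ∫_0^π sin(nx)sin(n'x) dx = ∫_0^π cos(nx)cos(n'x) dx = 0; and by product-to-sum, ∫_0^π sin(nx)cos(n'x) dx = ½∫_0^π [sin((n+n')x) + sin((n−n')x)] dx, which is 0 when n+n' is even and 2n/(n²−n'²) when n+n' is odd (it need not vanish on (0, π)).
  u² squared terms: (-5)²·∫cos(3x)² dx = 25·π/2 = 25*π/2.
  So ∫_0^π u² dx = 25*π/2.
  (u')² squared terms: (15)²·∫sin(3x)² dx = 225·π/2 = 225*π/2.
  So ∫_0^π (u')² dx = 225*π/2.
||u||_{H^1}^2 = (25*π/2) + (225*π/2) = 125*π.


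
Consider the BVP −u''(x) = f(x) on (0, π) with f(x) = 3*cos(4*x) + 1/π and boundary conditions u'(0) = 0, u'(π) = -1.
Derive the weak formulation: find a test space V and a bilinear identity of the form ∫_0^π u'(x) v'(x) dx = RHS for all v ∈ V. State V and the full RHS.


V = H^1(0, π) (v unrestricted at boundary; u is determined up to an additive constant); weak form: ∫_0^π u'v' dx = ∫_0^π (3*cos(4*x) + 1/π) v dx − v(π) for all v ∈ V.

Multiply both sides by a test function v and integrate from 0 to π:
  ∫_0^π −u''(x) v(x) dx = ∫_0^π f(x) v(x) dx.
Integrate the LHS by parts once:
  ∫_0^π −u'' v dx = −[u'(x) v(x)]_0^π + ∫_0^π u'(x) v'(x) dx.
Thus ∫_0^π u'(x) v'(x) dx = ∫_0^π f(x) v(x) dx + [u'(x) v(x)]_0^π.
Choose V so that boundary terms are either known or forced to vanish.
u has inhomogeneous Neumann u'(0) = 0, u'(π) = -1. [u' v]_0^π = (-1)·v(π) − (0)·v(0) = − v(π). Take V = H^1(0, π); boundary term becomes part of RHS.
Weak formulation: find u (satisfying any essential BC) such that ∫_0^π u'(x) v'(x) dx = ∫_0^π f v dx − v(π) for all v ∈ V (Neumann data are natural BCs: they enter the RHS as boundary terms).
Substituting f(x) = 3*cos(4*x) + 1/π, the right-hand side is ∫_0^π (3*cos(4*x) + 1/π) v dx − v(π).
Compatibility check (pure Neumann): taking v ≡ 1 ∈ V gives 0 = ∫_0^π f dx + (-1) − (0), i.e. ∫_0^π f dx must equal u'(0) − u'(π) = 1. Indeed ∫_0^π (3*cos(4*x) + 1/π) dx = 1, so the data are compatible. The solution is then unique only up to an additive constant (fix it e.g. by requiring ∫_0^π u dx = 0).


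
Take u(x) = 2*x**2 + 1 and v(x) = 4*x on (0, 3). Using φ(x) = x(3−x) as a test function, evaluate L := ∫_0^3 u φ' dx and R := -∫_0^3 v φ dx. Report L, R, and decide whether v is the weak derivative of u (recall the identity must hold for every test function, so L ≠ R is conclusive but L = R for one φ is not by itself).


LHS = -27, RHS = -27. Yes, v = u' weakly.

u(x) = 2*x**2 + 1, classical derivative u'(x) = 4*x.
φ(x) = x(3−x), so φ'(x) = 3 - 2*x.
Note φ(0) = φ(3) = 0, so the boundary term u·φ vanishes.
LHS = ∫_0^3 u(x) φ'(x) dx = ∫_0^3 (-4*x^3 + 6*x^2 - 2*x + 3) dx. Term by term:
  ∫_0^3 -4*x^3 dx = -81;  ∫_0^3 6*x^2 dx = 54;  ∫_0^3 -2*x dx = -9;
  ∫_0^3 3 dx = 9.
Sum: -81 + 54 − 9 + 9 = -27.
So LHS = -27.
∫_0^3 v(x) φ(x) dx = ∫_0^3 (-4*x^3 + 12*x^2) dx. Term by term:
  ∫_0^3 -4*x^3 dx = -81;  ∫_0^3 12*x^2 dx = 108.
Sum: -81 + 108 = 27.
So RHS = -∫_0^3 v(x) φ(x) dx = -27.
LHS = RHS, so the identity holds for this test φ.
Moreover u is smooth here and v(x) = u'(x) = 4*x pointwise, so the identity holds for every test function. Hence v is the weak derivative of u.
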